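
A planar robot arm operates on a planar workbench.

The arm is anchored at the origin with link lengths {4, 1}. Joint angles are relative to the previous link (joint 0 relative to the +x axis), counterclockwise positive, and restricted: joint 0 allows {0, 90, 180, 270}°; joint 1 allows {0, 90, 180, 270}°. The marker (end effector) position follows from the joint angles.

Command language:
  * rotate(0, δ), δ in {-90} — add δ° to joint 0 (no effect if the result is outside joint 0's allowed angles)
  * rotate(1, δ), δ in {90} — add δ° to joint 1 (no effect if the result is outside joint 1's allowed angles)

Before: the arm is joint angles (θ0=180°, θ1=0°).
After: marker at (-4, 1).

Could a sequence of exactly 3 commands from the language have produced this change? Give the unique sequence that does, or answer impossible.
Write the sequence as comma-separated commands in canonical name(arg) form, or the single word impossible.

initial: joint angles (θ0=180°, θ1=0°)
1. rotate(1, 90) → joint angles (θ0=180°, θ1=90°)
2. rotate(1, 90) → joint angles (θ0=180°, θ1=180°)
3. rotate(1, 90) → joint angles (θ0=180°, θ1=270°)
all 8 alternatives checked — unique.

rotate(1, 90), rotate(1, 90), rotate(1, 90)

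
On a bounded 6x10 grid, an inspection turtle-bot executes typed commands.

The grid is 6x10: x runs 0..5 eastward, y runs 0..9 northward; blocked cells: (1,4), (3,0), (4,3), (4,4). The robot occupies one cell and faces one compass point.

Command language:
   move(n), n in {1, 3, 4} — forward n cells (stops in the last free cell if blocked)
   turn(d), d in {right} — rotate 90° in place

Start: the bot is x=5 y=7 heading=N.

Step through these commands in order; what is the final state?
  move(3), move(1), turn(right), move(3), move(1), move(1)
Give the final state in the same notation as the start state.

x=5 y=9 heading=E

initial: x=5 y=7 heading=N
1. move(3) → x=5 y=9 heading=N
2. move(1) → x=5 y=9 heading=N
3. turn(right) → x=5 y=9 heading=E
4. move(3) → x=5 y=9 heading=E
5. move(1) → x=5 y=9 heading=E
6. move(1) → x=5 y=9 heading=E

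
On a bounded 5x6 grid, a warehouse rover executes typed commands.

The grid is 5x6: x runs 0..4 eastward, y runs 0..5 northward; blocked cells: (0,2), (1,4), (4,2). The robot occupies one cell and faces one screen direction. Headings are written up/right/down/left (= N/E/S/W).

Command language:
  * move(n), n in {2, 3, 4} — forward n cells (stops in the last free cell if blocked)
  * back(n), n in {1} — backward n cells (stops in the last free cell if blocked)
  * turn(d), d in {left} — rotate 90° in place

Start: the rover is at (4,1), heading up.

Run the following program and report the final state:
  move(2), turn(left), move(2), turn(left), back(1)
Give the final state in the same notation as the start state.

at (2,2), heading down

start: at (4,1), heading up
[1] after move(2): at (4,1), heading up
[2] after turn(left): at (4,1), heading left
[3] after move(2): at (2,1), heading left
[4] after turn(left): at (2,1), heading down
[5] after back(1): at (2,2), heading down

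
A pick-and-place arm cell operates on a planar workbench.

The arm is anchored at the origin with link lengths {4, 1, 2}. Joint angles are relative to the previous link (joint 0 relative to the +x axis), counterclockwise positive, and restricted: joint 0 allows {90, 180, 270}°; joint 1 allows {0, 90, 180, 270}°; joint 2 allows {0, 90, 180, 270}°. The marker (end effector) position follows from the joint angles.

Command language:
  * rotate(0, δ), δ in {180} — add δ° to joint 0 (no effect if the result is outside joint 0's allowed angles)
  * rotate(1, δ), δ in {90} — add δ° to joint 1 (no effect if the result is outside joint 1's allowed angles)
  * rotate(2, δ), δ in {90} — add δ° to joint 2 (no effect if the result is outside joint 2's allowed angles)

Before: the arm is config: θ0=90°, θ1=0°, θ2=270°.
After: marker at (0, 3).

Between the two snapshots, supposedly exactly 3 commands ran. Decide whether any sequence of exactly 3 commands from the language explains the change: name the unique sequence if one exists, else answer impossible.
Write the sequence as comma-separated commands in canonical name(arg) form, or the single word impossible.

rotate(2, 90), rotate(2, 90), rotate(2, 90)

initial: config: θ0=90°, θ1=0°, θ2=270°
[1] after rotate(2, 90): config: θ0=90°, θ1=0°, θ2=0°
[2] after rotate(2, 90): config: θ0=90°, θ1=0°, θ2=90°
[3] after rotate(2, 90): config: θ0=90°, θ1=0°, θ2=180°
no rival 3-sequence matches.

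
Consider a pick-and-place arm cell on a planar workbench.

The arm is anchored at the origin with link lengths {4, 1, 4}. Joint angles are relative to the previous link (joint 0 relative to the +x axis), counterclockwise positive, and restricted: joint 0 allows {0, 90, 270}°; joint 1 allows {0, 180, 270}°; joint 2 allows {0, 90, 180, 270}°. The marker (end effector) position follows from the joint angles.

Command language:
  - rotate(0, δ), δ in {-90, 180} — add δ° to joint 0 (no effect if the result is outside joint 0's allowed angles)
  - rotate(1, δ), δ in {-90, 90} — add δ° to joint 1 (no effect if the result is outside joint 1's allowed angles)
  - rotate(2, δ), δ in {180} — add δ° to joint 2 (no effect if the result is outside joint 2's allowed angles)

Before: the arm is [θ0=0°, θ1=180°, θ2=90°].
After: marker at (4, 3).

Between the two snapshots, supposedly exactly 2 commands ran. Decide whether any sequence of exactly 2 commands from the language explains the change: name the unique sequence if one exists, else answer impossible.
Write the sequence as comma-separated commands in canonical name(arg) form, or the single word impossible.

rotate(0, -90), rotate(0, 180)

key: order matters: swapping rotate(0, -90) and rotate(0, 180) lands elsewhere
t0: [θ0=0°, θ1=180°, θ2=90°]
t=1 rotate(0, -90) ⇒ [θ0=270°, θ1=180°, θ2=90°]
t=2 rotate(0, 180) ⇒ [θ0=90°, θ1=180°, θ2=90°]
uniquely the one of 25 2-step routes that fits.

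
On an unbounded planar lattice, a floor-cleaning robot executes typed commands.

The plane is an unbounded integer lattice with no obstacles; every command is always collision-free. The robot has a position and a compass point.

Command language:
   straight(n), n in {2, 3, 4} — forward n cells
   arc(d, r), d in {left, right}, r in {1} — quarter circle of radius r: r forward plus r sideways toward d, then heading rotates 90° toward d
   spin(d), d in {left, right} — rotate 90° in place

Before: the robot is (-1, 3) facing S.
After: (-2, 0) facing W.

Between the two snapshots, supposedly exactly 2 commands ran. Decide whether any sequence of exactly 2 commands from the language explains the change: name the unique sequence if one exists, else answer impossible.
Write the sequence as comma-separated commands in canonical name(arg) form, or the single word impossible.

key: cell and facing (now W) both changed — the 2 commands mix motion and turning
t0: (-1, 3) facing S
step 1 (straight(2)): (-1, 1) facing S
step 2 (arc(right, 1)): (-2, 0) facing W
no other 2-command option fits: unique.

straight(2), arc(right, 1)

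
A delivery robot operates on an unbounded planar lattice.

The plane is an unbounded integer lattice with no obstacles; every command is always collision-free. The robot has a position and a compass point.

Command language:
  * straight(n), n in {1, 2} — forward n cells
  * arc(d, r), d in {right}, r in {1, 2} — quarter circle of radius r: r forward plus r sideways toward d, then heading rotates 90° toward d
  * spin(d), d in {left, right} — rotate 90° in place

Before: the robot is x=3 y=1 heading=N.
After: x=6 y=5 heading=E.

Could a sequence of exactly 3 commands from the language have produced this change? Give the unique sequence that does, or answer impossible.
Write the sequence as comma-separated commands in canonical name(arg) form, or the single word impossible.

key: order matters: swapping straight(2) and straight(1) lands elsewhere
t0: x=3 y=1 heading=N
t=1 straight(2) ⇒ x=3 y=3 heading=N
t=2 arc(right, 2) ⇒ x=5 y=5 heading=E
t=3 straight(1) ⇒ x=6 y=5 heading=E
no other 3-command option fits: unique.

straight(2), arc(right, 2), straight(1)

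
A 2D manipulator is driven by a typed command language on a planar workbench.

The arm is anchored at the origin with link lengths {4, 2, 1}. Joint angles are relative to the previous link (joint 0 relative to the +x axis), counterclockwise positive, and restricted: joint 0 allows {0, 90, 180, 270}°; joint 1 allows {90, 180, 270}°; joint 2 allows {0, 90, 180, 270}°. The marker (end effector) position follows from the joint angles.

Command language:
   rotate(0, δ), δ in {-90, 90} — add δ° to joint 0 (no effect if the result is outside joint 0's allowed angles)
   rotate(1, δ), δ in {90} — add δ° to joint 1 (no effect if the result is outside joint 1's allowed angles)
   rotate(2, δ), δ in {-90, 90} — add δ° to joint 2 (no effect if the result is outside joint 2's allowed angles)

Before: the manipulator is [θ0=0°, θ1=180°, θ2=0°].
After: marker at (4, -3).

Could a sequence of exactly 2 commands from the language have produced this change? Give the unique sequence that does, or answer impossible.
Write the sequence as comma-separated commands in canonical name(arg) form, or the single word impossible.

rotate(1, 90), rotate(1, 90)

begin: [θ0=0°, θ1=180°, θ2=0°]
step 1 (rotate(1, 90)): [θ0=0°, θ1=270°, θ2=0°]
step 2 (rotate(1, 90)): [θ0=0°, θ1=270°, θ2=0°]
no other 2-command option fits: unique.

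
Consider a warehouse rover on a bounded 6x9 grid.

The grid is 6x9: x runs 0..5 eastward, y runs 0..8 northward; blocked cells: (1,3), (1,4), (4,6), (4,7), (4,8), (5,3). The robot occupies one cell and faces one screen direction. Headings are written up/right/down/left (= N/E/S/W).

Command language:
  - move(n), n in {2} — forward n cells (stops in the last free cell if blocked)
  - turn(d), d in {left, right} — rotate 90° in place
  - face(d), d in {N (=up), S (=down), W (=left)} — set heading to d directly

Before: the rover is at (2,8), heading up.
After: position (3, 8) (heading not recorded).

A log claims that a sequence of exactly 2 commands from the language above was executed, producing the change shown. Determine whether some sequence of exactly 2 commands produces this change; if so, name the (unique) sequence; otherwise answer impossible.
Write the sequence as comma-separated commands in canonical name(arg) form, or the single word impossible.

key: running move(2) before turn(right) would end elsewhere — order is forced
from: at (2,8), heading up
1. turn(right) → at (2,8), heading right
2. move(2) → at (3,8), heading right
uniquely the one of 36 2-step routes that fits.

turn(right), move(2)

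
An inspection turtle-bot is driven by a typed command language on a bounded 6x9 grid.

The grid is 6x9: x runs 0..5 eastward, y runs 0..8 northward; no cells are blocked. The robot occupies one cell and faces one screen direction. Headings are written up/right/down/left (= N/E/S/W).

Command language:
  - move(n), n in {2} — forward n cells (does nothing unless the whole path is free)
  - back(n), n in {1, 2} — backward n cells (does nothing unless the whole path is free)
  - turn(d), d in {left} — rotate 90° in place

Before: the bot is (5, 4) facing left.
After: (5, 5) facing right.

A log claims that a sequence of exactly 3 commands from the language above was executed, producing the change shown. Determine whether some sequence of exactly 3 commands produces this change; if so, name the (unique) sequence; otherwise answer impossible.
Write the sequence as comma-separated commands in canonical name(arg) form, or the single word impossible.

key: cell and facing (now E) both changed — the 3 commands mix motion and turning
initial: (5, 4) facing left
1. turn(left) → (5, 4) facing down
2. back(1) → (5, 5) facing down
3. turn(left) → (5, 5) facing right
all 64 alternatives checked — unique.

turn(left), back(1), turn(left)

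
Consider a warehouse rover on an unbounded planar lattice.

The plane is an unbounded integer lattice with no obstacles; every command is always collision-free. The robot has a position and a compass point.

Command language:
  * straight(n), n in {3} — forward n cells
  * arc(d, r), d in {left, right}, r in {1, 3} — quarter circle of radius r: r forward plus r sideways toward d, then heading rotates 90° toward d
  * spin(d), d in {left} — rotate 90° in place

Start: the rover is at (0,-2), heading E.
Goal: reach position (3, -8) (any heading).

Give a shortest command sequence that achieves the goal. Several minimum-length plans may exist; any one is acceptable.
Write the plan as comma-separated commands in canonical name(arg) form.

t0: at (0,-2), heading E
t=1 arc(right, 3) ⇒ at (3,-5), heading S
t=2 straight(3) ⇒ at (3,-8), heading S
nothing shorter than 2 reaches the goal.

arc(right, 3), straight(3)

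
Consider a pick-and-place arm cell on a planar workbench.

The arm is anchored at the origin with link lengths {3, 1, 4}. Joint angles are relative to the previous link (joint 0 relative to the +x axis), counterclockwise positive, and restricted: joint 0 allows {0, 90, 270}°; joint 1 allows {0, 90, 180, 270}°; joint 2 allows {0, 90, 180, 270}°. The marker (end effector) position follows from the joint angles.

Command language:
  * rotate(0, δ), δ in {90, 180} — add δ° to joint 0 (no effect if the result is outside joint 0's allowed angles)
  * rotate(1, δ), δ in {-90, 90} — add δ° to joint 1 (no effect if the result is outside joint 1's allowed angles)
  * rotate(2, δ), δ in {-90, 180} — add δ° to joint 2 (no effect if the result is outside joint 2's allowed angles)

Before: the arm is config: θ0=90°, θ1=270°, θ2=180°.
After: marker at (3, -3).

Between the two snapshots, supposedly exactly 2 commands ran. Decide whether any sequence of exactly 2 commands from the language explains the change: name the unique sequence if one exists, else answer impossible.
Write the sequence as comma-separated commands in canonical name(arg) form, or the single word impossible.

rotate(0, 90), rotate(0, 180)

key: running rotate(0, 180) before rotate(0, 90) would end elsewhere — order is forced
start: config: θ0=90°, θ1=270°, θ2=180°
1. rotate(0, 90) → config: θ0=90°, θ1=270°, θ2=180°
2. rotate(0, 180) → config: θ0=270°, θ1=270°, θ2=180°
no other 2-command option fits: unique.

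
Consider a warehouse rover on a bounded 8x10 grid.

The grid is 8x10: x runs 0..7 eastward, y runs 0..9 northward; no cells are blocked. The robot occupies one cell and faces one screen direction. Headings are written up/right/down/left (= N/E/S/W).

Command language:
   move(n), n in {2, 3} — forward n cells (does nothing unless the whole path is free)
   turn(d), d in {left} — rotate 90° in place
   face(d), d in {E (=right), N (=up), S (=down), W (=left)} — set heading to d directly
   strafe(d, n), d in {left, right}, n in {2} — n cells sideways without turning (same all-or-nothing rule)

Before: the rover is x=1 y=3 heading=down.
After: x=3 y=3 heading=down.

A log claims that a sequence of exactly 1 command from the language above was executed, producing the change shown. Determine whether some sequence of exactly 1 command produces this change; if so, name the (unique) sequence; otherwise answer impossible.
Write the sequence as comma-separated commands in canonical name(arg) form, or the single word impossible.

strafe(left, 2)

key: heading stays S — the single command does not turn
t0: x=1 y=3 heading=down
t=1 strafe(left, 2) ⇒ x=3 y=3 heading=down
no other 1-command option fits: unique.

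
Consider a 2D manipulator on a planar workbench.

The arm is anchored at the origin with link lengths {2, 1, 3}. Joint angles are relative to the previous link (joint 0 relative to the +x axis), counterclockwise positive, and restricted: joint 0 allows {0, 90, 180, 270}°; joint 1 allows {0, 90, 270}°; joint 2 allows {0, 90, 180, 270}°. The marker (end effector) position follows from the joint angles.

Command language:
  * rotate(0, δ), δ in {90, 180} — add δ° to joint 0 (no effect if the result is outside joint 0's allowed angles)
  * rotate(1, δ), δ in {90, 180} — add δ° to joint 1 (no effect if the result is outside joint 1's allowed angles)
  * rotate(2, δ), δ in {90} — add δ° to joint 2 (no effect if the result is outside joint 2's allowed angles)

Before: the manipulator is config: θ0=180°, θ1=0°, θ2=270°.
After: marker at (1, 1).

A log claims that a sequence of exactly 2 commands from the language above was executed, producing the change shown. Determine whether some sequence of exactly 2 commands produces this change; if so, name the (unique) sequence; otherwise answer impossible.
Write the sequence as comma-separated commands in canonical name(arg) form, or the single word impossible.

key: running rotate(1, 180) before rotate(1, 90) would end elsewhere — order is forced
t0: config: θ0=180°, θ1=0°, θ2=270°
1. rotate(1, 90) → config: θ0=180°, θ1=90°, θ2=270°
2. rotate(1, 180) → config: θ0=180°, θ1=270°, θ2=270°
no other 2-command option fits: unique.

rotate(1, 90), rotate(1, 180)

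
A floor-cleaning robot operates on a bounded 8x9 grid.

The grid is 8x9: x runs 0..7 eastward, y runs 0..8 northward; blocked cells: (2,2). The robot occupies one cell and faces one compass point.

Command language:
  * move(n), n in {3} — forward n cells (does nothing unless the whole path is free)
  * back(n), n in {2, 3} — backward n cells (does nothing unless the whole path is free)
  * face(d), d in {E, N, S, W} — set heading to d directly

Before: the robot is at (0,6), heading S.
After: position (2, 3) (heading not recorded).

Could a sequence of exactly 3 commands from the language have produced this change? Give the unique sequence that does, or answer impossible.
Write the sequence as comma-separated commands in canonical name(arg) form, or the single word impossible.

move(3), face(W), back(2)

key: running back(2) before move(3) would end elsewhere — order is forced
start: at (0,6), heading S
t=1 move(3) ⇒ at (0,3), heading S
t=2 face(W) ⇒ at (0,3), heading W
t=3 back(2) ⇒ at (2,3), heading W
all 343 alternatives checked — unique.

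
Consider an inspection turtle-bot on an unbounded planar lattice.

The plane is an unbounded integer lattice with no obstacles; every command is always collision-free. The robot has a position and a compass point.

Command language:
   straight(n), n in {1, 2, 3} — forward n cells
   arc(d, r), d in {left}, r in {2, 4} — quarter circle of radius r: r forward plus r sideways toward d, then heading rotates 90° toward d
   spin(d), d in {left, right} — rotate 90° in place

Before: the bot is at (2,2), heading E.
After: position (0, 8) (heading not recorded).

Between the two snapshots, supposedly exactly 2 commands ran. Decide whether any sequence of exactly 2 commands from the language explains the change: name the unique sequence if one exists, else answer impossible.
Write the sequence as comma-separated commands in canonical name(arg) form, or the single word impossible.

key: running arc(left, 4) before arc(left, 2) would end elsewhere — order is forced
t0: at (2,2), heading E
[1] after arc(left, 2): at (4,4), heading N
[2] after arc(left, 4): at (0,8), heading W
uniquely the one of 49 2-step routes that fits.

arc(left, 2), arc(left, 4)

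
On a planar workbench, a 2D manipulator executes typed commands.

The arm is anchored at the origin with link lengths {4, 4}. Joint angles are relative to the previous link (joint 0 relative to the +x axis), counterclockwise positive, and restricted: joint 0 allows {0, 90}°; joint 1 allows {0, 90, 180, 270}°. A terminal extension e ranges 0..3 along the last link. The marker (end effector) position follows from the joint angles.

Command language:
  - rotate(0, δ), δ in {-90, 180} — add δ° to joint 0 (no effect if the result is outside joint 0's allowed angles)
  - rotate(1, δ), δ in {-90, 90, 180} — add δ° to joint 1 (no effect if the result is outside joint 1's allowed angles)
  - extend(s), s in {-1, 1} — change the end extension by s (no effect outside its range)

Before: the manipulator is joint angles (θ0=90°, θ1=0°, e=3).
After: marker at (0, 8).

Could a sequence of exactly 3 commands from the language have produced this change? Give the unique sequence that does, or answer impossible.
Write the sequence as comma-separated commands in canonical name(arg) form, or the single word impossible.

extend(-1), extend(-1), extend(-1)

start: joint angles (θ0=90°, θ1=0°, e=3)
1. extend(-1) → joint angles (θ0=90°, θ1=0°, e=2)
2. extend(-1) → joint angles (θ0=90°, θ1=0°, e=1)
3. extend(-1) → joint angles (θ0=90°, θ1=0°, e=0)
all 343 alternatives checked — unique.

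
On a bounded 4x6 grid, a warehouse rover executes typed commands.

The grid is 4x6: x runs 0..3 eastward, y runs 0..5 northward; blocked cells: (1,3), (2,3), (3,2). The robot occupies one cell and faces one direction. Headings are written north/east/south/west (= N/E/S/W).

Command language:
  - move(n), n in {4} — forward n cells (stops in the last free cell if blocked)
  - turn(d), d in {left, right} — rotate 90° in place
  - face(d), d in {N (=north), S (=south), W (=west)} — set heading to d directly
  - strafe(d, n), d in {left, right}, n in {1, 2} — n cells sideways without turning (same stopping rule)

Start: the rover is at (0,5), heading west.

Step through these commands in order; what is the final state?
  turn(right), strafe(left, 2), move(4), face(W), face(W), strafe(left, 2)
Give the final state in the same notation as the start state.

initial: at (0,5), heading west
t=1 turn(right) ⇒ at (0,5), heading north
t=2 strafe(left, 2) ⇒ at (0,5), heading north
t=3 move(4) ⇒ at (0,5), heading north
t=4 face(W) ⇒ at (0,5), heading west
t=5 face(W) ⇒ at (0,5), heading west
t=6 strafe(left, 2) ⇒ at (0,3), heading west

at (0,3), heading west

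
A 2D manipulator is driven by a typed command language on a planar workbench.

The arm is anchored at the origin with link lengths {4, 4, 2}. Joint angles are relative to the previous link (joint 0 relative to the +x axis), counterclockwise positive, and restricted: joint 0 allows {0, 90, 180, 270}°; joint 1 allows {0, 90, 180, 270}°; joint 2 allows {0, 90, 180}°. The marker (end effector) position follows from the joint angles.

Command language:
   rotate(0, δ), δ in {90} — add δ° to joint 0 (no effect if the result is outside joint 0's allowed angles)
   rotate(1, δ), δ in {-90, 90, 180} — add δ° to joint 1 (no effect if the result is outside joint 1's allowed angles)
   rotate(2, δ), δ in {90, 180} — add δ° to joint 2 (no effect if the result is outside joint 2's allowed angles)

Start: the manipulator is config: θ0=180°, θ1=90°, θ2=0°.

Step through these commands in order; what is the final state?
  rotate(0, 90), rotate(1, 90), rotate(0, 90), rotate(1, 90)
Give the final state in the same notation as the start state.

t0: config: θ0=180°, θ1=90°, θ2=0°
1. rotate(0, 90) → config: θ0=270°, θ1=90°, θ2=0°
2. rotate(1, 90) → config: θ0=270°, θ1=180°, θ2=0°
3. rotate(0, 90) → config: θ0=0°, θ1=180°, θ2=0°
4. rotate(1, 90) → config: θ0=0°, θ1=270°, θ2=0°

config: θ0=0°, θ1=270°, θ2=0°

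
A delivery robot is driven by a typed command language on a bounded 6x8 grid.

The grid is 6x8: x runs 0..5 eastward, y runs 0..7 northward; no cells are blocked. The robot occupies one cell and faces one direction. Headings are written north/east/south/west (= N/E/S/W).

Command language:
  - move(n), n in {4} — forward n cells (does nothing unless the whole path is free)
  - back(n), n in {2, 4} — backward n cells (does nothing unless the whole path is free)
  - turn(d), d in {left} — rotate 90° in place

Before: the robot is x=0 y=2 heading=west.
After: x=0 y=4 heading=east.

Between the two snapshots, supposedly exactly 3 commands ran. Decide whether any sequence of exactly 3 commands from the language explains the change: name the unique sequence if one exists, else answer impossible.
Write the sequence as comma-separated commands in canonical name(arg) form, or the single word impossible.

turn(left), back(2), turn(left)

key: cell and facing (now E) both changed — the 3 commands mix motion and turning
start: x=0 y=2 heading=west
[1] after turn(left): x=0 y=2 heading=south
[2] after back(2): x=0 y=4 heading=south
[3] after turn(left): x=0 y=4 heading=east
all 64 alternatives checked — unique.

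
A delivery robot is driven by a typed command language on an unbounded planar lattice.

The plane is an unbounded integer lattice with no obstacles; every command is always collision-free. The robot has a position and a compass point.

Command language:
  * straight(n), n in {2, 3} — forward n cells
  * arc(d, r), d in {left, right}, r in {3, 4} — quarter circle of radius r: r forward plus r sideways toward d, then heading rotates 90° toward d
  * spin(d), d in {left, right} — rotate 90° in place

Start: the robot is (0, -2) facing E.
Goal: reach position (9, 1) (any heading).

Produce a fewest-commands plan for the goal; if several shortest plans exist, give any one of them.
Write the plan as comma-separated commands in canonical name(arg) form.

start: (0, -2) facing E
1. arc(left, 3) → (3, 1) facing N
2. arc(right, 3) → (6, 4) facing E
3. arc(right, 3) → (9, 1) facing S
minimal: 3 command(s), checked below 3.

arc(left, 3), arc(right, 3), arc(right, 3)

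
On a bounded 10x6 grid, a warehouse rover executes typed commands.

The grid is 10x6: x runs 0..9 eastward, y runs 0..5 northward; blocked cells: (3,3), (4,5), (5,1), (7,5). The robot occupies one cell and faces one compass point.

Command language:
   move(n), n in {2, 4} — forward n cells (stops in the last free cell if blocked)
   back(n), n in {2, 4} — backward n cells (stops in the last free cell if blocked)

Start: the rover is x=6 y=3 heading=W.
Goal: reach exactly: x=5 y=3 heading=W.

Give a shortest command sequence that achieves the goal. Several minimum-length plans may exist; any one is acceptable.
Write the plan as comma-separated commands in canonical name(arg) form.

begin: x=6 y=3 heading=W
t=1 back(4) ⇒ x=9 y=3 heading=W
t=2 move(4) ⇒ x=5 y=3 heading=W
no 1-step plan works, so 2 is optimal.

back(4), move(4)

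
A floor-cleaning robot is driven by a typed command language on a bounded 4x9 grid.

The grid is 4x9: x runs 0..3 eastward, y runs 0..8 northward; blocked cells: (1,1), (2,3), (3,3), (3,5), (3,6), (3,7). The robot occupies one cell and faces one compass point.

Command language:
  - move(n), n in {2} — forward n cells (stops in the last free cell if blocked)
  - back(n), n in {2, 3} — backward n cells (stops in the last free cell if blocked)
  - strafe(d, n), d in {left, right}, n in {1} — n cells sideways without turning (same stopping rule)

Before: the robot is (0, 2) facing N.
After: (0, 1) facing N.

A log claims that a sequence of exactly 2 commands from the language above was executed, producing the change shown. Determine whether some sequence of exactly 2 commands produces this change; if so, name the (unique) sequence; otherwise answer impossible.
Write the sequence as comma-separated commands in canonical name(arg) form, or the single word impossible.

move(2), back(3)

key: still facing N at the end — nothing in the sequence rotates
initial: (0, 2) facing N
1. move(2) → (0, 4) facing N
2. back(3) → (0, 1) facing N
no rival 2-sequence matches.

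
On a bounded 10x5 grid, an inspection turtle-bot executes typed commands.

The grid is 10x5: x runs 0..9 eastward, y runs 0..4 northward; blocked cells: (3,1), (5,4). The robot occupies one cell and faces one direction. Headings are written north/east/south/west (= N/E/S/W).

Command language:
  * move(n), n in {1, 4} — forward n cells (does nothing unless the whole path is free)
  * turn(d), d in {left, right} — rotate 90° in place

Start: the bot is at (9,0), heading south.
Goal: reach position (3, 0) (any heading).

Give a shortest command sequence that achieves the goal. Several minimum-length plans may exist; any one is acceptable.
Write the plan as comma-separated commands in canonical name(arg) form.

t0: at (9,0), heading south
step 1 (turn(right)): at (9,0), heading west
step 2 (move(4)): at (5,0), heading west
step 3 (move(1)): at (4,0), heading west
step 4 (move(1)): at (3,0), heading west
nothing shorter than 4 reaches the goal.

turn(right), move(4), move(1), move(1)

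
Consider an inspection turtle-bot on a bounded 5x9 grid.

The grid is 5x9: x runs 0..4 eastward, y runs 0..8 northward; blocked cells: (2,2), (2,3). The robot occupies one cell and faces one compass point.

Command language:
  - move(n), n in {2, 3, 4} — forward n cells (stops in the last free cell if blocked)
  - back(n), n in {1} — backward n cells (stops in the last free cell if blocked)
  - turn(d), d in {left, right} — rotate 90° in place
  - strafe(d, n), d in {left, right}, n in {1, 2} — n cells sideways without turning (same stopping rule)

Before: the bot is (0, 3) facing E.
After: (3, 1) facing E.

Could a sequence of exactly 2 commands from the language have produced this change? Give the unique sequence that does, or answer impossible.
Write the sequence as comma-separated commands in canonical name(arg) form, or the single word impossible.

strafe(right, 2), move(3)

key: running move(3) before strafe(right, 2) would end elsewhere — order is forced
begin: (0, 3) facing E
[1] after strafe(right, 2): (0, 1) facing E
[2] after move(3): (3, 1) facing E
no rival 2-sequence matches.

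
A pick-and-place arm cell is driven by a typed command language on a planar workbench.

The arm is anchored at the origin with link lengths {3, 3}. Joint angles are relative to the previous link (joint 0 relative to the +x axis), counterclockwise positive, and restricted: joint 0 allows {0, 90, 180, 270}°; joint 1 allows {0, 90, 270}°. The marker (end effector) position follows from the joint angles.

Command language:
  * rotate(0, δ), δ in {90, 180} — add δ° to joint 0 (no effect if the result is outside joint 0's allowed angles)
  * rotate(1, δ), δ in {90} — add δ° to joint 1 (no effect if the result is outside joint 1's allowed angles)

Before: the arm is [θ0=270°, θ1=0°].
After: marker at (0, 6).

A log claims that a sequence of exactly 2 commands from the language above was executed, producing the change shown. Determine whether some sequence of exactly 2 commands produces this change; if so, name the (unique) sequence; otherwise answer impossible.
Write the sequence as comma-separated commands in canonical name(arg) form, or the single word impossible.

begin: [θ0=270°, θ1=0°]
1. rotate(0, 90) → [θ0=0°, θ1=0°]
2. rotate(0, 90) → [θ0=90°, θ1=0°]
uniquely the one of 9 2-step routes that fits.

rotate(0, 90), rotate(0, 90)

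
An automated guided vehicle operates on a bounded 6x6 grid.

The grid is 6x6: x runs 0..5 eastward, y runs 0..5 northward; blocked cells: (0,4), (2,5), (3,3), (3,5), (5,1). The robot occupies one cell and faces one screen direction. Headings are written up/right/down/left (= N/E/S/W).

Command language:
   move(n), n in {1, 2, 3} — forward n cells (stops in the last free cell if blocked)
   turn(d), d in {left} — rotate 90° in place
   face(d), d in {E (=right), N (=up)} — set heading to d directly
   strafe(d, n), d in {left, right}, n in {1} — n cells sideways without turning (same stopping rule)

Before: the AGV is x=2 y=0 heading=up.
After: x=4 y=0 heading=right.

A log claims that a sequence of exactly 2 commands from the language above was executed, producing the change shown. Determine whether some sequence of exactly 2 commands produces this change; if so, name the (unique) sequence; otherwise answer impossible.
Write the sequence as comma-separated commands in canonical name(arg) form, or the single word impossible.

key: order matters: swapping face(E) and move(2) lands elsewhere
from: x=2 y=0 heading=up
t=1 face(E) ⇒ x=2 y=0 heading=right
t=2 move(2) ⇒ x=4 y=0 heading=right
no rival 2-sequence matches.

face(E), move(2)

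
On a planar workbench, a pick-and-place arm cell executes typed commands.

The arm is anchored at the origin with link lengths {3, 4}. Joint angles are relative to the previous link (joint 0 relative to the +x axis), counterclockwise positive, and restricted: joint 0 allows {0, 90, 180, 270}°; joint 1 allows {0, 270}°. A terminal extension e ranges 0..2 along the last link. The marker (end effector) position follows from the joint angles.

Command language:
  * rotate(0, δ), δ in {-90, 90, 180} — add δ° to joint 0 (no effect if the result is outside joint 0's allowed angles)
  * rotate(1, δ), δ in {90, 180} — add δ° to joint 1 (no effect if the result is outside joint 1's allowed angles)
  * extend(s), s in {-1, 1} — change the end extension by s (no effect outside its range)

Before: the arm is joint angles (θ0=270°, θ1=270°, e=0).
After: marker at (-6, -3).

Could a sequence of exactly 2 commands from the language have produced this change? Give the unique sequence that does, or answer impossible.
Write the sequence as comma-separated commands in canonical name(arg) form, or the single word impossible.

initial: joint angles (θ0=270°, θ1=270°, e=0)
t=1 extend(1) ⇒ joint angles (θ0=270°, θ1=270°, e=1)
t=2 extend(1) ⇒ joint angles (θ0=270°, θ1=270°, e=2)
all 49 alternatives checked — unique.

extend(1), extend(1)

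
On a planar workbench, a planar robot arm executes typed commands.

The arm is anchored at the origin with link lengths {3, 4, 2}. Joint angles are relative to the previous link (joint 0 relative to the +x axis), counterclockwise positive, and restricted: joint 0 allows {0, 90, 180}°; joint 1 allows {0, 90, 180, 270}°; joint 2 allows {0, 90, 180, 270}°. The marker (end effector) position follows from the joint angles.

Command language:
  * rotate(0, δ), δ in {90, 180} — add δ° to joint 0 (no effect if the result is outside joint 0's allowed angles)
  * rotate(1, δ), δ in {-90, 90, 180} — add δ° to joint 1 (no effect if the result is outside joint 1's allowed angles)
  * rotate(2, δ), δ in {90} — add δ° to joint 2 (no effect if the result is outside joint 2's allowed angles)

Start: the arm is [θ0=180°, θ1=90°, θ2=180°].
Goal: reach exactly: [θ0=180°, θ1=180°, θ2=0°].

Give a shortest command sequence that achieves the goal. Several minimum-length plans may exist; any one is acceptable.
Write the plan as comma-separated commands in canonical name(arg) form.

rotate(2, 90), rotate(2, 90), rotate(1, 90)

t0: [θ0=180°, θ1=90°, θ2=180°]
[1] after rotate(2, 90): [θ0=180°, θ1=90°, θ2=270°]
[2] after rotate(2, 90): [θ0=180°, θ1=90°, θ2=0°]
[3] after rotate(1, 90): [θ0=180°, θ1=180°, θ2=0°]
minimal: 3 command(s), checked below 3.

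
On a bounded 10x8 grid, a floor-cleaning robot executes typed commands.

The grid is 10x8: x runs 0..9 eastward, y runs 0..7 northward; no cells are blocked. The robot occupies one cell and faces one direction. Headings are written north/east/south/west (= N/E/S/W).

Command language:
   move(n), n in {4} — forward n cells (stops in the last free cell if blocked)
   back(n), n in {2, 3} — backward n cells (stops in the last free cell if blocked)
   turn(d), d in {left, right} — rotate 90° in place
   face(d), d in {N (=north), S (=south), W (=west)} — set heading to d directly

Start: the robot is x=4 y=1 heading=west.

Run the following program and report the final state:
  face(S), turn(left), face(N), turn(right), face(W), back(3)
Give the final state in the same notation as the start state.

start: x=4 y=1 heading=west
1. face(S) → x=4 y=1 heading=south
2. turn(left) → x=4 y=1 heading=east
3. face(N) → x=4 y=1 heading=north
4. turn(right) → x=4 y=1 heading=east
5. face(W) → x=4 y=1 heading=west
6. back(3) → x=7 y=1 heading=west

x=7 y=1 heading=west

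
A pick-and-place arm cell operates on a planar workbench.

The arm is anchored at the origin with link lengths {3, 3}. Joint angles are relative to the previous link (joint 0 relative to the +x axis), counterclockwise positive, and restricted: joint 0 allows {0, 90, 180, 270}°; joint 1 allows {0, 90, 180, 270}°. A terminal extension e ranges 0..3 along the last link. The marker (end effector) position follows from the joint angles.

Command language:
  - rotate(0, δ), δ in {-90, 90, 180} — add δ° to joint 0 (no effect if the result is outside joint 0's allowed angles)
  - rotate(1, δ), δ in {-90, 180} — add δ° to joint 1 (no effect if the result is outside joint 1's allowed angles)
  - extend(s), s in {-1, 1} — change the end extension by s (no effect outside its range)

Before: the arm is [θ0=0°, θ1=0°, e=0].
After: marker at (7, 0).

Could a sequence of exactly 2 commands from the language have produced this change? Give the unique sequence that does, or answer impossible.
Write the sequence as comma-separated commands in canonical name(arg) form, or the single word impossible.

extend(-1), extend(1)

key: running extend(1) before extend(-1) would end elsewhere — order is forced
t0: [θ0=0°, θ1=0°, e=0]
1. extend(-1) → [θ0=0°, θ1=0°, e=0]
2. extend(1) → [θ0=0°, θ1=0°, e=1]
all 49 alternatives checked — unique.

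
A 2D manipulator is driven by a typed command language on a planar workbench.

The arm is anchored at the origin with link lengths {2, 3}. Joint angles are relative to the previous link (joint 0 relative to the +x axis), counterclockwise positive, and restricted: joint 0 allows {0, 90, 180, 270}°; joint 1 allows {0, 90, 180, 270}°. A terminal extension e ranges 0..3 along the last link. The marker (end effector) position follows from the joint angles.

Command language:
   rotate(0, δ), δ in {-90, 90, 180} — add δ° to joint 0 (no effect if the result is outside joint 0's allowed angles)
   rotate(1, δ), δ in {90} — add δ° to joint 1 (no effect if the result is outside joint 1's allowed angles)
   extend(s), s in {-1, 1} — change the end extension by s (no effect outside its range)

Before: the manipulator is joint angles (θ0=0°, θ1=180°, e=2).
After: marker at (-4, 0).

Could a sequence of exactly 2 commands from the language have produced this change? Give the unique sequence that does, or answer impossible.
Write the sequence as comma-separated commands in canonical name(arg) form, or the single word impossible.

start: joint angles (θ0=0°, θ1=180°, e=2)
t=1 extend(1) ⇒ joint angles (θ0=0°, θ1=180°, e=3)
t=2 extend(1) ⇒ joint angles (θ0=0°, θ1=180°, e=3)
no rival 2-sequence matches.

extend(1), extend(1)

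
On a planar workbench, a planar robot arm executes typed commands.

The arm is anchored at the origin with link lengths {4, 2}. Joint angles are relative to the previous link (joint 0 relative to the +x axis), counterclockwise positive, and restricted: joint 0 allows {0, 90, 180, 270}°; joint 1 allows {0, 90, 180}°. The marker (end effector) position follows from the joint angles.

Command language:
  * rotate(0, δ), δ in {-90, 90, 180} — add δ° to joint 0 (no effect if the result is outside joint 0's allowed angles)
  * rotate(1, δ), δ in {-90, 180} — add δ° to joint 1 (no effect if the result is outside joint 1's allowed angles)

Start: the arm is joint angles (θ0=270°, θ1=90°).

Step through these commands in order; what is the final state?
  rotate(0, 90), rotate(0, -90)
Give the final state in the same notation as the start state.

joint angles (θ0=270°, θ1=90°)

initial: joint angles (θ0=270°, θ1=90°)
t=1 rotate(0, 90) ⇒ joint angles (θ0=0°, θ1=90°)
t=2 rotate(0, -90) ⇒ joint angles (θ0=270°, θ1=90°)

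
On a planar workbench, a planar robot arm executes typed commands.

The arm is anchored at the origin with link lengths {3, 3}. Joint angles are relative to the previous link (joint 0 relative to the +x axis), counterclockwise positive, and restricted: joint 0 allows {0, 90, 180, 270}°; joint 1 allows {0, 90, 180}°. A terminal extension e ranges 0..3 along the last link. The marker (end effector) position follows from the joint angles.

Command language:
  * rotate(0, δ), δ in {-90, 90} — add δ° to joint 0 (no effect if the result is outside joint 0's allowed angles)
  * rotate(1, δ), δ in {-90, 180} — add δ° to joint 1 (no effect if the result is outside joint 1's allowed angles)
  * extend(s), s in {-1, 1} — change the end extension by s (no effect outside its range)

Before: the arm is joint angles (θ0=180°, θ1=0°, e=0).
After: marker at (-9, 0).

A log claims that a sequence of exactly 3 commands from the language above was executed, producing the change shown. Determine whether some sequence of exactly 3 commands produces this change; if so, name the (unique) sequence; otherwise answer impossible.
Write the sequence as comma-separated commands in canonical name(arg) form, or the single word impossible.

start: joint angles (θ0=180°, θ1=0°, e=0)
t=1 extend(1) ⇒ joint angles (θ0=180°, θ1=0°, e=1)
t=2 extend(1) ⇒ joint angles (θ0=180°, θ1=0°, e=2)
t=3 extend(1) ⇒ joint angles (θ0=180°, θ1=0°, e=3)
no rival 3-sequence matches.

extend(1), extend(1), extend(1)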